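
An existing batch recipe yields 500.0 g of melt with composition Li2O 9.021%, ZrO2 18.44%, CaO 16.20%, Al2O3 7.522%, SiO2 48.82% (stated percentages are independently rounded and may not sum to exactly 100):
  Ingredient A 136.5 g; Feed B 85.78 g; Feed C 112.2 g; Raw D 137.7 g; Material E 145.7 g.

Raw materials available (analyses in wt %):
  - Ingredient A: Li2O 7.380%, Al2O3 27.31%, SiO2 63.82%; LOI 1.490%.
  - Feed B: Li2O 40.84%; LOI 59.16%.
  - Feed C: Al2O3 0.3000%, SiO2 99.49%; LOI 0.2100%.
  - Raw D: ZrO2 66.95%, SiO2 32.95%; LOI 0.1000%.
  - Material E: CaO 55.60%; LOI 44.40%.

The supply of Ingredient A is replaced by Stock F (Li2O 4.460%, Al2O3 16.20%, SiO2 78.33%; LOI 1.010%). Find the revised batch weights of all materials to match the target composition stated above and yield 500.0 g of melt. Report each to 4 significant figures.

Revised batch per 500.0 g melt:
  Stock F: 231.8 g
  Feed B: 85.12 g
  Feed C: 17.21 g
  Raw D: 137.7 g
  Material E: 145.7 g
Total batch = 617.5 g; LOI loss = 117.6 g

Working values appear, rounded to four significant figures, on the page; every computation runs at exact precision from first step to last; every reported value includes exactly one rounding — derived quantities, which include five oxide percentages, ignition loss, totals, glass mass, yield, are computed in full precision, as set out in problem or answer, from the weighed amounts per 500.0 g of glass.
Target oxide masses per 500.0 g melt:
  Li2O: 9.021% × 500.0 = 45.10 g
  ZrO2: 18.44% × 500.0 = 92.20 g
  CaO: 16.20% × 500.0 = 81.00 g
  Al2O3: 7.522% × 500.0 = 37.61 g
  SiO2: 48.82% × 500.0 = 244.1 g
Per-oxide balance check applying the batch weights above, on the stated basis (each sum matches its target mass once rounding is allowed for):
  Li2O: 231.8·0.04460 + 85.12·0.4084 = 45.10 g (target 45.10 g)
  ZrO2: 137.7·0.6695 = 92.19 g (target 92.20 g)
  CaO: 145.7·0.5560 = 81.01 g (target 81.00 g)
  Al2O3: 231.8·0.1620 + 17.21·0.003000 = 37.60 g (target 37.61 g)
  SiO2: 231.8·0.7833 + 17.21·0.9949 + 137.7·0.3295 = 244.1 g (target 244.1 g)
Glass-mass bookkeeping: the batch minus its LOI: 500.0 g (per-oxide target masses sum to 500.0 g; against the stated basis, 500.0 g — a pure rounding effect).
Batch grand total — Σ batch = 617.5 g; the LOI term Σ batch·LOI equals 117.6 g; the yield ratio, glass ÷ batch: 80.96%.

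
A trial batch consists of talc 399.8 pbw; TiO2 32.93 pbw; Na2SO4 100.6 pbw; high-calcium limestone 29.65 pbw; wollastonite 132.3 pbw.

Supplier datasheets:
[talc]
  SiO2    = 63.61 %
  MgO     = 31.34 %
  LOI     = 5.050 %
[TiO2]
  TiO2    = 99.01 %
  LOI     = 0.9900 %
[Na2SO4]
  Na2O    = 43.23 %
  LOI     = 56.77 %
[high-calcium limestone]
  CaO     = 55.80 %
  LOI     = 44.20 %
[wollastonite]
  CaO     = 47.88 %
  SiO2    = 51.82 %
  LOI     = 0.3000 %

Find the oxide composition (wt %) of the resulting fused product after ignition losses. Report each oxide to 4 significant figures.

Values along the way are displayed, rounded to 4 significant digits, when written out — all internal work holds full float precision through every step. A single rounding finalizes every reported number — the derived quantities are re-derived at full precision (five oxide percentages, the totals, ignition loss, glass mass, yield) starting from the weights per 604.2 pbw of glass, as given in either problem or answer.
Per-oxide mass from batch:
  CaO: 29.65·0.5580 + 132.3·0.4788 = 79.89 pbw
  Na2O: 100.6·0.4323 = 43.49 pbw
  SiO2: 399.8·0.6361 + 132.3·0.5182 = 322.9 pbw
  MgO: 399.8·0.3134 = 125.3 pbw
  TiO2: 32.93·0.9901 = 32.60 pbw
LOI: 399.8·0.05050 + 32.93·0.009900 + 100.6·0.5677 + 29.65·0.4420 + 132.3·0.003000 = 91.13 pbw
Glass mass = batch − LOI = 695.3 − 91.13 = 604.2 pbw (matching Σ of the oxides)
wt %: oxide over glass, times 100

Glass mass = 604.2 pbw (batch 695.3 − LOI 91.13).
Composition: CaO 13.22%, Na2O 7.198%, SiO2 53.44%, MgO 20.74%, TiO2 5.397%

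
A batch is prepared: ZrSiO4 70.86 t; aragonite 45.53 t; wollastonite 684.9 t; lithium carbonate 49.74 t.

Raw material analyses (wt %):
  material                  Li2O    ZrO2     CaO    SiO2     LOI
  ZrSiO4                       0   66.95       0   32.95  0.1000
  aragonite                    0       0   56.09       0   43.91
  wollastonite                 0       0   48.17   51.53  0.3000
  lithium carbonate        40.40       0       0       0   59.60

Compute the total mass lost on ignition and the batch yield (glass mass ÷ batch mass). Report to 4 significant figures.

Each numeric step maintains full precision in every operation. In-progress results appear (rounded to four significant digits) on the page — each reported number takes just one rounding. Derived quantities (net glass mass, the yield, LOI, four oxide percentages, totals) are computed from the batch weights per 799.3 t of glass at full float precision as they appear in the problem or the answer.
Ignition loss by material:
  ZrSiO4: 70.86 × 0.001000 = 0.07086 t
  aragonite: 45.53 × 0.4391 = 19.99 t
  wollastonite: 684.9 × 0.003000 = 2.055 t
  lithium carbonate: 49.74 × 0.5960 = 29.65 t
Total LOI = 51.76 t
Glass = batch − LOI = 851.0 − 51.76 = 799.3 t

LOI loss = 51.76 t; glass = 799.3 t; yield = 93.92%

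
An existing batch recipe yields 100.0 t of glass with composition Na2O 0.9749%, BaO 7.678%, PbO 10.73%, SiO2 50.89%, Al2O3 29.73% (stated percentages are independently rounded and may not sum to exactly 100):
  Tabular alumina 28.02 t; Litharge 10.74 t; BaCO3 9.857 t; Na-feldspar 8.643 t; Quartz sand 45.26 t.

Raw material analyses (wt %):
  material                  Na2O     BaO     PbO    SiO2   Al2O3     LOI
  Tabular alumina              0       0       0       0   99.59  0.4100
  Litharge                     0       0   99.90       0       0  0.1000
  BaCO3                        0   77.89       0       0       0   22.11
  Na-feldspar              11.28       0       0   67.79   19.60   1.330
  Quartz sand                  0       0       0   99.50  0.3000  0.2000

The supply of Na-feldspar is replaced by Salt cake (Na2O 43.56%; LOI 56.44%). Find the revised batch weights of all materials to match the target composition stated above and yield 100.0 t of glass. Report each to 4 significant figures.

Revised batch per 100.0 t glass:
  Tabular alumina: 29.70 t
  Litharge: 10.74 t
  BaCO3: 9.857 t
  Salt cake: 2.238 t
  Quartz sand: 51.15 t
Total batch = 103.7 t; LOI loss = 3.677 t

The working math runs at exact precision in every operation — values along the way are displayed, rounded to four significant digits, when written out — exactly one rounding is applied to every reported number — derived quantities (LOI, the yield, net glass mass, the totals, the five compositions) are carried starting from the weights on 100.0 t of glass in full precision, precisely as stated by question or answer.
Target oxide masses per 100.0 t glass:
  Na2O: 0.9749% × 100.0 = 0.9749 t
  BaO: 7.678% × 100.0 = 7.678 t
  PbO: 10.73% × 100.0 = 10.73 t
  SiO2: 50.89% × 100.0 = 50.89 t
  Al2O3: 29.73% × 100.0 = 29.73 t
Balance tally, oxide-wise, from the weights as reported, against the basis in use (delivered sums recover each target exact up to rounding of places):
  Na2O: 2.238·0.4356 = 0.9749 t (target 0.9749 t)
  BaO: 9.857·0.7789 = 7.678 t (target 7.678 t)
  PbO: 10.74·0.9990 = 10.73 t (target 10.73 t)
  SiO2: 51.15·0.9950 = 50.89 t (target 50.89 t)
  Al2O3: 29.70·0.9959 + 51.15·0.003000 = 29.73 t (target 29.73 t)
Mass balance on the glass: batch total minus LOI = 100.0 t (summing oxide targets gives 100.0 t; stated basis 100.0 t — a pure rounding effect).
Summing the batch: Σ batch = 103.7 t; LOI loss = Σ batch·LOI = 3.677 t; yield = glass ÷ total batch = 96.45%.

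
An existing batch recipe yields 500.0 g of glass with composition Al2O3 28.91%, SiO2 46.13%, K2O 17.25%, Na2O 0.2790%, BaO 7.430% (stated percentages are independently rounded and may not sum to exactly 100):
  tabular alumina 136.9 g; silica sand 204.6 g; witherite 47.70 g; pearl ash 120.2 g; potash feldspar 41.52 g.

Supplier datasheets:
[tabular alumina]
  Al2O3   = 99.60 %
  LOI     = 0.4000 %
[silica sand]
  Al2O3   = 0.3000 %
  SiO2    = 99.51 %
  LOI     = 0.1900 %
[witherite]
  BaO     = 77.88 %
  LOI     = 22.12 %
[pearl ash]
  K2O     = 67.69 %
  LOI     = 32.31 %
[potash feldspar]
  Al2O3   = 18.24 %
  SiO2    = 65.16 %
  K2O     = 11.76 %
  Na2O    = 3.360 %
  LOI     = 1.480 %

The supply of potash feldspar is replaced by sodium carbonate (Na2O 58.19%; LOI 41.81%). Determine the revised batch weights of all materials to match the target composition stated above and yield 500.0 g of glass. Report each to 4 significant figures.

Revised batch per 500.0 g glass:
  tabular alumina: 144.4 g
  silica sand: 231.8 g
  witherite: 47.70 g
  pearl ash: 127.4 g
  sodium carbonate: 2.397 g
Total batch = 553.7 g; LOI loss = 53.73 g

All internal work carries exact precision through every step; mid-chain values are shown, with 4-significant-digit rounding, in the printout — each reported value takes exactly one rounding — all derived quantities (net glass mass, totals, five oxide percentages, LOI, yield) are recomputed from the batch weights at 500.0 g of glass at full precision exactly as printed in question or answer.
Per-oxide target masses for 500.0 g glass:
  Al2O3: 28.91% × 500.0 = 144.6 g
  SiO2: 46.13% × 500.0 = 230.6 g
  K2O: 17.25% × 500.0 = 86.25 g
  Na2O: 0.2790% × 500.0 = 1.395 g
  BaO: 7.430% × 500.0 = 37.15 g
Mass-balance tally per oxide from the weights as reported, under the basis named above (oxide sums agree with the targets once rounding is allowed for):
  Al2O3: 144.4·0.9960 + 231.8·0.003000 = 144.5 g (target 144.6 g)
  SiO2: 231.8·0.9951 = 230.7 g (target 230.6 g)
  K2O: 127.4·0.6769 = 86.24 g (target 86.25 g)
  Na2O: 2.397·0.5819 = 1.395 g (target 1.395 g)
  BaO: 47.70·0.7788 = 37.15 g (target 37.15 g)
Auditing the glass mass value: net batch after ignition = 500.0 g (the targets, summed, come to 500.0 g; stated basis 500.0 g — a pure rounding effect).
Batch total: Σ batch = 553.7 g; the LOI term Σ batch·LOI equals 53.73 g; yield, glass over the total, = 90.30%.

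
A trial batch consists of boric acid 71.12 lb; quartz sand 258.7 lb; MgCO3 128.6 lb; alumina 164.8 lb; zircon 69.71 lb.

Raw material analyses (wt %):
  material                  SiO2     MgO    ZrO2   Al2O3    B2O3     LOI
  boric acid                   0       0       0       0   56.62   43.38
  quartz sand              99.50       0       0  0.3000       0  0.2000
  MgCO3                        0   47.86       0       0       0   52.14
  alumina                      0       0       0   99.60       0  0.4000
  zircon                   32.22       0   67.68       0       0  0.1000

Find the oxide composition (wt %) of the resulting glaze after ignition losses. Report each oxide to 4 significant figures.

Glass mass = 593.8 lb (batch 692.9 − LOI 99.15).
Composition: SiO2 47.13%, MgO 10.37%, ZrO2 7.946%, Al2O3 27.77%, B2O3 6.782%

The working math keeps exact precision all the way through; mid-chain values appear rounded to four significant digits within the worked lines. Each reported result includes exactly one rounding; derived quantities are recomputed from the weighed amounts per 593.8 lb of glass in exact precision (ignition loss, yield, net glass mass, the totals, five oxide percentages) exactly as printed in the problem or the answer.
Mass of each oxide from the mix:
  SiO2: 258.7·0.9950 + 69.71·0.3222 = 279.9 lb
  MgO: 128.6·0.4786 = 61.55 lb
  ZrO2: 69.71·0.6768 = 47.18 lb
  Al2O3: 258.7·0.003000 + 164.8·0.9960 = 164.9 lb
  B2O3: 71.12·0.5662 = 40.27 lb
LOI: 71.12·0.4338 + 258.7·0.002000 + 128.6·0.5214 + 164.8·0.004000 + 69.71·0.001000 = 99.15 lb
batch − LOI leaves glass = 692.9 − 99.15 = 593.8 lb (= the summed oxide contributions)
each wt % is 100 × oxide ÷ glass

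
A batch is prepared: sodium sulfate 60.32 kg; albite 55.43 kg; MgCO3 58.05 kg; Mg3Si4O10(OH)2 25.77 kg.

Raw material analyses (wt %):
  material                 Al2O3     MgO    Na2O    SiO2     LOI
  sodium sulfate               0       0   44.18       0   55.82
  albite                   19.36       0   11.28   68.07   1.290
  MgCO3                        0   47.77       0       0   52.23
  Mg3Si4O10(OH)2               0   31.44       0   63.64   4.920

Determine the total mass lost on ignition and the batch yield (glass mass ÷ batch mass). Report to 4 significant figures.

LOI loss = 65.97 kg; glass = 133.6 kg; yield = 66.94%

Exact precision is carried throughout. Intermediates are printed (rounded to 4 significant digits) in the printout. Every reported result receives exactly one rounding; all derived quantities are computed starting from the weights per 133.6 kg of glass at full float precision (LOI, yield, totals, glass mass, the four compositions) as written in the question or the answer.
Ignition loss by material:
  sodium sulfate: 60.32 × 0.5582 = 33.67 kg
  albite: 55.43 × 0.01290 = 0.7150 kg
  MgCO3: 58.05 × 0.5223 = 30.32 kg
  Mg3Si4O10(OH)2: 25.77 × 0.04920 = 1.268 kg
Total LOI = 65.97 kg
Glass = batch − LOI = 199.6 − 65.97 = 133.6 kg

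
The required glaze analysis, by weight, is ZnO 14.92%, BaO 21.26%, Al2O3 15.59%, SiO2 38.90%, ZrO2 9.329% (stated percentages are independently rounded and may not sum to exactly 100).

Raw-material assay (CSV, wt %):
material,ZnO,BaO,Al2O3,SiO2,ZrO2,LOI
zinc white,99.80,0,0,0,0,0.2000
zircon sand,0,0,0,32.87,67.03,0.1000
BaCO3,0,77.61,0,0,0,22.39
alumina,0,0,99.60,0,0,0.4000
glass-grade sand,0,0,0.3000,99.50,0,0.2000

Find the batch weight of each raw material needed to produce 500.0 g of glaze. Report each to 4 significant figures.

Batch per 500.0 g glaze:
  zinc white: 74.75 g
  zircon sand: 69.59 g
  BaCO3: 137.0 g
  alumina: 77.74 g
  glass-grade sand: 172.5 g
Total batch = 531.6 g; LOI loss = 31.55 g; yield = 94.06%

Each numeric step holds exact precision all the way through. Mid-chain values appear rounded to four significant digits on the page — each reported value takes a single rounding. All derived quantities, including the totals, LOI, the yield, the five compositions, net glass mass, are carried using the weight values for 500.0 g of glass at full precision, as written in the question or the answer.
The oxide mass targets at 500.0 g glaze:
  ZnO: 14.92% × 500.0 = 74.60 g
  BaO: 21.26% × 500.0 = 106.3 g
  Al2O3: 15.59% × 500.0 = 77.95 g
  SiO2: 38.90% × 500.0 = 194.5 g
  ZrO2: 9.329% × 500.0 = 46.64 g
Per-oxide balance check working from each reported weight, relative to the basis at hand (each sum matches its target mass net of answer rounding effects):
  ZnO: 74.75·0.9980 = 74.60 g (target 74.60 g)
  BaO: 137.0·0.7761 = 106.3 g (target 106.3 g)
  Al2O3: 77.74·0.9960 + 172.5·0.003000 = 77.95 g (target 77.95 g)
  SiO2: 69.59·0.3287 + 172.5·0.9950 = 194.5 g (target 194.5 g)
  ZrO2: 69.59·0.6703 = 46.65 g (target 46.64 g)
The glass-mass cross-check: batch total minus LOI = 500.0 g (the Σ of target masses is 500.0 g; versus the stated basis of 500.0 g — a pure rounding effect).
Whole-batch sum: Σ batch = 531.6 g; LOI loss = Σ batch·LOI = 31.55 g; yield = glass ÷ total batch = 94.06%.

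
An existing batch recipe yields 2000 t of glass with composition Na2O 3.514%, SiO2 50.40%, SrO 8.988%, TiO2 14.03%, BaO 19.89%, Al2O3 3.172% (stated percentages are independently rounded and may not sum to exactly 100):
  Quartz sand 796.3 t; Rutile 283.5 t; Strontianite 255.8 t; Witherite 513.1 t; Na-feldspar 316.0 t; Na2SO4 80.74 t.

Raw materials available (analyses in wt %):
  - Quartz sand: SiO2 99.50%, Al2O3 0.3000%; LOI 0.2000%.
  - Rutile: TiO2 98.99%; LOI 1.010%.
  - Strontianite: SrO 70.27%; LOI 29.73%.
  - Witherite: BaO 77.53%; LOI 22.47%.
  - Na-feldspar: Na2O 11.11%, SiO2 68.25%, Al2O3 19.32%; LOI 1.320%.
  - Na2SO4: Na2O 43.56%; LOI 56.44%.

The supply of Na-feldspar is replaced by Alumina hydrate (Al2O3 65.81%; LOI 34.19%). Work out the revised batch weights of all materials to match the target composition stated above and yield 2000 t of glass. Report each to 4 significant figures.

Each numeric step runs at full precision in all steps. The intermediate values are shown, with 4-significant-digit rounding, on the page — a single rounding completes each reported number. All derived quantities, including yield, the totals, ignition loss, the six compositions, net glass mass, are carried using the weight values for 2000 t of glass in full float precision exactly as shown in the question or the answer.
Oxide-by-oxide targets in 2000 t glass:
  Na2O: 3.514% × 2000 = 70.28 t
  SiO2: 50.40% × 2000 = 1008 t
  SrO: 8.988% × 2000 = 179.8 t
  TiO2: 14.03% × 2000 = 280.6 t
  BaO: 19.89% × 2000 = 397.8 t
  Al2O3: 3.172% × 2000 = 63.44 t
Verifying the oxide balance with the batch weights as given, under the basis named above (oxide sums agree with the targets exact up to rounding of places):
  Na2O: 161.3·0.4356 = 70.26 t (target 70.28 t)
  SiO2: 1013·0.9950 = 1008 t (target 1008 t)
  SrO: 255.8·0.7027 = 179.8 t (target 179.8 t)
  TiO2: 283.5·0.9899 = 280.6 t (target 280.6 t)
  BaO: 513.1·0.7753 = 397.8 t (target 397.8 t)
  Al2O3: 1013·0.003000 + 91.78·0.6581 = 63.44 t (target 63.44 t)
Mass balance on the glass: Σ batch − LOI loss = 2000 t (per-oxide target masses sum to 2000 t; with the basis standing at 2000 t — gaps are rounding artifacts).
Adding the batch up: Σ batch = 2318 t; LOI loss = Σ batch·LOI = 318.6 t; yield = glass ÷ total batch = 86.26%.

Revised batch per 2000 t glass:
  Quartz sand: 1013 t
  Rutile: 283.5 t
  Strontianite: 255.8 t
  Witherite: 513.1 t
  Alumina hydrate: 91.78 t
  Na2SO4: 161.3 t
Total batch = 2318 t; LOI loss = 318.6 t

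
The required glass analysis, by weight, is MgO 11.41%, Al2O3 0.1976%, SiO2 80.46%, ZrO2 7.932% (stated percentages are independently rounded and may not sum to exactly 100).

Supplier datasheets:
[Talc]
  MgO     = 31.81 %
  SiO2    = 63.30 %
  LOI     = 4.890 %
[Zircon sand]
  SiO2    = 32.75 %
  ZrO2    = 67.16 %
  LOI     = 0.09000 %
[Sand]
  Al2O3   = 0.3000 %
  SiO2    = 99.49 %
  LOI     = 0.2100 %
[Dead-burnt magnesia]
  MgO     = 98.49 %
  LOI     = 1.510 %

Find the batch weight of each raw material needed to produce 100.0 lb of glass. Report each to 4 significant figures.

Each numeric step keeps full float precision at every stage — working values are printed, rounded to 4 significant digits, across the worked steps; every reported figure includes exactly one rounding — the derived quantities are re-derived at full precision (yield, totals, the four compositions, ignition loss, net glass mass) from the batch weights on 100.0 lb of glass, precisely as stated by problem or answer.
Target oxide masses per 100.0 lb glass:
  MgO: 11.41% × 100.0 = 11.41 lb
  Al2O3: 0.1976% × 100.0 = 0.1976 lb
  SiO2: 80.46% × 100.0 = 80.46 lb
  ZrO2: 7.932% × 100.0 = 7.932 lb
Verifying the oxide balance from the weights as reported, per the basis as stated (oxide sums agree with the targets up to rounding of the answer):
  MgO: 17.47·0.3181 + 5.941·0.9849 = 11.41 lb (target 11.41 lb)
  Al2O3: 65.87·0.003000 = 0.1976 lb (target 0.1976 lb)
  SiO2: 17.47·0.6330 + 11.81·0.3275 + 65.87·0.9949 = 80.46 lb (target 80.46 lb)
  ZrO2: 11.81·0.6716 = 7.932 lb (target 7.932 lb)
Glass-mass sanity pass: total batch − LOI = 100.0 lb (targets for the oxides total 100.0 lb; basis as stated: 100.0 lb — differing by rounding only).
Batch grand total — Σ batch = 101.1 lb; loss to ignition Σ batch·LOI = 1.093 lb; yield = glass ÷ total batch = 98.92%.

Batch per 100.0 lb glass:
  Talc: 17.47 lb
  Zircon sand: 11.81 lb
  Sand: 65.87 lb
  Dead-burnt magnesia: 5.941 lb
Total batch = 101.1 lb; LOI loss = 1.093 lb; yield = 98.92%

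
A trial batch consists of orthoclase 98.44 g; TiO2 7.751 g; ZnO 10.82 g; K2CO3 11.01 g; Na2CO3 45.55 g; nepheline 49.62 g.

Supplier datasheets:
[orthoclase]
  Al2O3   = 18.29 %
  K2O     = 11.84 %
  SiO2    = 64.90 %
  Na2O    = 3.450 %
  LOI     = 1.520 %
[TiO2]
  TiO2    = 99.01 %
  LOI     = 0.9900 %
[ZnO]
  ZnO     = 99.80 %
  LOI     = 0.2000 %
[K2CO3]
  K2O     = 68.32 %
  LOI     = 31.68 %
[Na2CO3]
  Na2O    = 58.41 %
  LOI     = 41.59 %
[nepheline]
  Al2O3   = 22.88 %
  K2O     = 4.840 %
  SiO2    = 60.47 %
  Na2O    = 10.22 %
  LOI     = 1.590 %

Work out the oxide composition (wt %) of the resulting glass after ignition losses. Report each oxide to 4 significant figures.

All arithmetic runs at full float precision throughout; values along the way are shown with 4-significant-figure rounding at each printed step. Each reported result takes exactly one rounding — derived quantities, including net glass mass, LOI, the yield, the totals, the six compositions, are re-derived using the weight values per 198.4 g of glass in full precision as set out in the problem or answer text.
Delivered oxide masses:
  Al2O3: 98.44·0.1829 + 49.62·0.2288 = 29.36 g
  ZnO: 10.82·0.9980 = 10.80 g
  TiO2: 7.751·0.9901 = 7.674 g
  K2O: 98.44·0.1184 + 11.01·0.6832 + 49.62·0.04840 = 21.58 g
  SiO2: 98.44·0.6490 + 49.62·0.6047 = 93.89 g
  Na2O: 98.44·0.03450 + 45.55·0.5841 + 49.62·0.1022 = 35.07 g
LOI: 98.44·0.01520 + 7.751·0.009900 + 10.82·0.002000 + 11.01·0.3168 + 45.55·0.4159 + 49.62·0.01590 = 24.82 g
Glass = total batch minus LOI = 223.2 − 24.82 = 198.4 g (= Σ oxide masses)
percent by weight: oxide/glass ×100

Glass mass = 198.4 g (batch 223.2 − LOI 24.82).
Composition: Al2O3 14.80%, ZnO 5.443%, TiO2 3.869%, K2O 10.88%, SiO2 47.33%, Na2O 17.68%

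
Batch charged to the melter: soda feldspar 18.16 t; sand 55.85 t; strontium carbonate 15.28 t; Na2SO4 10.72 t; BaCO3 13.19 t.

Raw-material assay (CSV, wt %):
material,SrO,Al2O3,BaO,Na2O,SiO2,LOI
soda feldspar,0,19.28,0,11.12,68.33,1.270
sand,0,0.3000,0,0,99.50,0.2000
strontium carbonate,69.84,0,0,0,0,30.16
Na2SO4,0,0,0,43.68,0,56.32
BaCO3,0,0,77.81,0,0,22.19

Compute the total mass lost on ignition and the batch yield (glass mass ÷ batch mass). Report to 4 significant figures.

LOI loss = 13.92 t; glass = 99.28 t; yield = 87.71%

The whole derivation keeps full precision end to end — the intermediate values are printed with 4-significant-digit rounding alongside each step — a single rounding finalizes each reported number. Derived quantities are carried from the weighed amounts per 99.28 t of glass in exact precision (totals, yield, net glass mass, five oxide percentages, ignition loss), as quoted within problem or answer.
Material-by-material LOI:
  soda feldspar: 18.16 × 0.01270 = 0.2306 t
  sand: 55.85 × 0.002000 = 0.1117 t
  strontium carbonate: 15.28 × 0.3016 = 4.608 t
  Na2SO4: 10.72 × 0.5632 = 6.038 t
  BaCO3: 13.19 × 0.2219 = 2.927 t
Total LOI = 13.92 t
Glass = batch − LOI = 113.2 − 13.92 = 99.28 t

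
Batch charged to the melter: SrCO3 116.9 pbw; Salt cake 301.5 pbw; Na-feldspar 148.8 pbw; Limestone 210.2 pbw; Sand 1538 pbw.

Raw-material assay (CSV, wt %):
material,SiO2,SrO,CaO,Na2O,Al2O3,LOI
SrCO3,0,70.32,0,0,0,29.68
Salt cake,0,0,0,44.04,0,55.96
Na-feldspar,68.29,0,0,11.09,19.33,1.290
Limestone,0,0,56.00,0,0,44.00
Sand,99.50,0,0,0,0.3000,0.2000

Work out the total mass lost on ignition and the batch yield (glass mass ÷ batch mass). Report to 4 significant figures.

LOI loss = 300.9 pbw; glass = 2015 pbw; yield = 87.00%

The intermediate values are printed (rounded to four significant digits) as written; each numeric step keeps full precision in every operation. Each reported value undergoes a single rounding; all derived quantities (totals, glass mass, LOI, five oxide percentages, the yield) are rebuilt starting from the weights at 2015 pbw of glass in full float precision as they appear in the problem or the answer.
LOI of each material in turn:
  SrCO3: 116.9 × 0.2968 = 34.70 pbw
  Salt cake: 301.5 × 0.5596 = 168.7 pbw
  Na-feldspar: 148.8 × 0.01290 = 1.920 pbw
  Limestone: 210.2 × 0.4400 = 92.49 pbw
  Sand: 1538 × 0.002000 = 3.076 pbw
Total LOI = 300.9 pbw
Glass = batch − LOI = 2315 − 300.9 = 2015 pbw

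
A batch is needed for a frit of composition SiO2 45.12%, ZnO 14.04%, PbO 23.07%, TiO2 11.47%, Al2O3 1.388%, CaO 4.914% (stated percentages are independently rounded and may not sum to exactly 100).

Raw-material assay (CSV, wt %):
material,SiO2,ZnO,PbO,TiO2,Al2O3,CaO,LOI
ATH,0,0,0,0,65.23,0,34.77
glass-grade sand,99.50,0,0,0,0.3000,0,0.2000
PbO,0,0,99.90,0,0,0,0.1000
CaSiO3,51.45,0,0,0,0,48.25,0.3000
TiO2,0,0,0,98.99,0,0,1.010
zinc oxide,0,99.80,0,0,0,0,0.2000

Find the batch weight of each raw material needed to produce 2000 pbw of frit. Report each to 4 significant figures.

Batch per 2000 pbw frit:
  ATH: 38.87 pbw
  glass-grade sand: 801.6 pbw
  PbO: 461.9 pbw
  CaSiO3: 203.7 pbw
  TiO2: 231.7 pbw
  zinc oxide: 281.4 pbw
Total batch = 2019 pbw; LOI loss = 19.09 pbw; yield = 99.05%

Full precision is maintained from first step to last. Mid-chain values are displayed, with 4-significant-digit rounding, between the steps — every reported value undergoes a single rounding — all derived quantities (the totals, LOI, net glass mass, six oxide percentages, the yield) are carried from the weighed amounts on 2000 pbw of glass at exact precision, as set out in the question or the answer.
Oxide mass targets, per 2000 pbw frit:
  SiO2: 45.12% × 2000 = 902.4 pbw
  ZnO: 14.04% × 2000 = 280.8 pbw
  PbO: 23.07% × 2000 = 461.4 pbw
  TiO2: 11.47% × 2000 = 229.4 pbw
  Al2O3: 1.388% × 2000 = 27.76 pbw
  CaO: 4.914% × 2000 = 98.28 pbw
Checking each oxide sum working from each reported weight, against the basis in use (target by target, the sums agree up to rounding of the answer):
  SiO2: 801.6·0.9950 + 203.7·0.5145 = 902.4 pbw (target 902.4 pbw)
  ZnO: 281.4·0.9980 = 280.8 pbw (target 280.8 pbw)
  PbO: 461.9·0.9990 = 461.4 pbw (target 461.4 pbw)
  TiO2: 231.7·0.9899 = 229.4 pbw (target 229.4 pbw)
  Al2O3: 38.87·0.6523 + 801.6·0.003000 = 27.76 pbw (target 27.76 pbw)
  CaO: 203.7·0.4825 = 98.29 pbw (target 98.28 pbw)
The glass-mass cross-check: net batch after ignition = 2000 pbw (summing oxide targets gives 2000 pbw; stated basis 2000 pbw — any gap is answer rounding).
Summing the batch: Σ batch = 2019 pbw; the LOI term Σ batch·LOI equals 19.09 pbw; yield = glass ÷ total batch = 99.05%.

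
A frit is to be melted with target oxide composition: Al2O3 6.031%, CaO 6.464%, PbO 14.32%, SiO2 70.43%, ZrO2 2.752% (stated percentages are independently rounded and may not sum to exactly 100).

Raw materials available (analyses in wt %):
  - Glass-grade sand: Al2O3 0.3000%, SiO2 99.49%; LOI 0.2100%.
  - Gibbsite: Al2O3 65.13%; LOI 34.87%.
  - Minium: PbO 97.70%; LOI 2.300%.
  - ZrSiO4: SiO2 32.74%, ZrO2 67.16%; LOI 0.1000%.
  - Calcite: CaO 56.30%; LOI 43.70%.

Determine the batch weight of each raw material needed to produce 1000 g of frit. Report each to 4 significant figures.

All arithmetic keeps full float precision at all times — the intermediate values are displayed, rounded to four significant figures, on the page — each reported number sees exactly one rounding — derived quantities, including the five compositions, yield, ignition loss, totals, glass mass, are recomputed from the weighed amounts per 1000 g of glass at full float precision as given in problem or answer.
Oxide mass targets, per 1000 g frit:
  Al2O3: 6.031% × 1000 = 60.31 g
  CaO: 6.464% × 1000 = 64.64 g
  PbO: 14.32% × 1000 = 143.2 g
  SiO2: 70.43% × 1000 = 704.3 g
  ZrO2: 2.752% × 1000 = 27.52 g
Sums-versus-targets review using the reported weights, at the basis given (sums match the target masses once rounding is allowed for):
  Al2O3: 694.4·0.003000 + 89.40·0.6513 = 60.31 g (target 60.31 g)
  CaO: 114.8·0.5630 = 64.63 g (target 64.64 g)
  PbO: 146.6·0.9770 = 143.2 g (target 143.2 g)
  SiO2: 694.4·0.9949 + 40.98·0.3274 = 704.3 g (target 704.3 g)
  ZrO2: 40.98·0.6716 = 27.52 g (target 27.52 g)
Glass mass check: whole batch net of LOI = 1000 g (the targets, summed, come to 1000 g; basis as stated: 1000 g — gaps are rounding artifacts).
Adding the batch up: Σ batch = 1086 g; the LOI term Σ batch·LOI equals 86.21 g; yield = glass ÷ total batch = 92.06%.

Batch per 1000 g frit:
  Glass-grade sand: 694.4 g
  Gibbsite: 89.40 g
  Minium: 146.6 g
  ZrSiO4: 40.98 g
  Calcite: 114.8 g
Total batch = 1086 g; LOI loss = 86.21 g; yield = 92.06%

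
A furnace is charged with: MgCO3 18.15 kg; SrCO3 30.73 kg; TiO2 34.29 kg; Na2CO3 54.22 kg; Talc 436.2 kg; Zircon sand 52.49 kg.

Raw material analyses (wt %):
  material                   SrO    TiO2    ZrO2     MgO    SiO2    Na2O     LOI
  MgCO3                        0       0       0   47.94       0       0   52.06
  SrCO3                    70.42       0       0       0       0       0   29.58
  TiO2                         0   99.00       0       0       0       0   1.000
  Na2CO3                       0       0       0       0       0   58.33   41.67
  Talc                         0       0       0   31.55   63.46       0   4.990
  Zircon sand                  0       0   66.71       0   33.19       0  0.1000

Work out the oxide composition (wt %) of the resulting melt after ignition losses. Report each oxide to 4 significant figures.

Glass mass = 562.8 kg (batch 626.1 − LOI 63.29).
Composition: SrO 3.845%, TiO2 6.032%, ZrO2 6.222%, MgO 26.00%, SiO2 52.28%, Na2O 5.620%

Intermediates appear, rounded to four significant figures, as written — the working math keeps full precision in every operation; each reported value takes just one rounding. Derived quantities are computed in full float precision (LOI, the six compositions, the yield, net glass mass, the totals) starting from the weights per 562.8 kg of glass, precisely as stated by the question or the answer.
What the batch supplies per oxide:
  SrO: 30.73·0.7042 = 21.64 kg
  TiO2: 34.29·0.9900 = 33.95 kg
  ZrO2: 52.49·0.6671 = 35.02 kg
  MgO: 18.15·0.4794 + 436.2·0.3155 = 146.3 kg
  SiO2: 436.2·0.6346 + 52.49·0.3319 = 294.2 kg
  Na2O: 54.22·0.5833 = 31.63 kg
LOI: 18.15·0.5206 + 30.73·0.2958 + 34.29·0.01000 + 54.22·0.4167 + 436.2·0.04990 + 52.49·0.001000 = 63.29 kg
Resulting glass, batch − LOI: 626.1 − 63.29 = 562.8 kg (= Σ oxide masses)
each oxide over glass, ×100, is wt %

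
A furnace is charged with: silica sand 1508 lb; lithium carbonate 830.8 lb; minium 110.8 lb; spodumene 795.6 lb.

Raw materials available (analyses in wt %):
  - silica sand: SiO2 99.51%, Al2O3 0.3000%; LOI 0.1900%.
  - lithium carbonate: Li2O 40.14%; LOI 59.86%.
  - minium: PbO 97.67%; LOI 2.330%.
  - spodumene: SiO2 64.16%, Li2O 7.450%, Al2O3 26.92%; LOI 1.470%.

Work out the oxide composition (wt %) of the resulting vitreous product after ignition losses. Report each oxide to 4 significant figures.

Glass mass = 2731 lb (batch 3245 − LOI 514.5).
Composition: PbO 3.963%, SiO2 73.65%, Li2O 14.38%, Al2O3 8.009%

Working values are printed, with 4-significant-figure rounding, as written — exact precision is carried through every step; exactly one rounding lands on every reported result. The derived quantities (the four compositions, glass mass, the yield, LOI, totals) are computed starting from the weights at 2731 lb of glass at full precision exactly as shown in question or answer.
Oxide masses out of the charge:
  PbO: 110.8·0.9767 = 108.2 lb
  SiO2: 1508·0.9951 + 795.6·0.6416 = 2011 lb
  Li2O: 830.8·0.4014 + 795.6·0.07450 = 392.8 lb
  Al2O3: 1508·0.003000 + 795.6·0.2692 = 218.7 lb
LOI: 1508·0.001900 + 830.8·0.5986 + 110.8·0.02330 + 795.6·0.01470 = 514.5 lb
Glass mass = batch − LOI = 3245 − 514.5 = 2731 lb (= the summed oxide contributions)
each wt % is 100 × oxide ÷ glass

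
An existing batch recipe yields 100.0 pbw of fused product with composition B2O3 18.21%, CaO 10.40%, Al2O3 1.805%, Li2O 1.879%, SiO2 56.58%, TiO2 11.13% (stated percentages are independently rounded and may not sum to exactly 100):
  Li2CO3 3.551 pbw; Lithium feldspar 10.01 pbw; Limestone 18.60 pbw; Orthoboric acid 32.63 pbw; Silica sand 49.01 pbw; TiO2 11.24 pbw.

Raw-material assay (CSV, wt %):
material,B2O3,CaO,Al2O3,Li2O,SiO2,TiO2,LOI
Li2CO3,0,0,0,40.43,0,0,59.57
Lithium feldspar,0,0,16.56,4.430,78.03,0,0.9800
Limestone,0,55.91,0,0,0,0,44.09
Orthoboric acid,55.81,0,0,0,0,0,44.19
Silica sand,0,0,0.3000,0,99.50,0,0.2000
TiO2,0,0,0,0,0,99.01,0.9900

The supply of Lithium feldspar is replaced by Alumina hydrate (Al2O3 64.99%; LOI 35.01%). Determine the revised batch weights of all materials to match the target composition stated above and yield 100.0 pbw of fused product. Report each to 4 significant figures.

Revised batch per 100.0 pbw fused product:
  Li2CO3: 4.648 pbw
  Alumina hydrate: 2.515 pbw
  Limestone: 18.60 pbw
  Orthoboric acid: 32.63 pbw
  Silica sand: 56.86 pbw
  TiO2: 11.24 pbw
Total batch = 126.5 pbw; LOI loss = 26.49 pbw

The intermediate values are shown with 4-significant-digit rounding at each printed step; the working math carries exact precision in all steps. Every reported number carries a single rounding; all derived quantities, including the six compositions, glass mass, the yield, ignition loss, the totals, are computed starting from the weights per 100.0 pbw of glass at full precision, as quoted within the problem or the answer.
Target oxide masses per 100.0 pbw fused product:
  B2O3: 18.21% × 100.0 = 18.21 pbw
  CaO: 10.40% × 100.0 = 10.40 pbw
  Al2O3: 1.805% × 100.0 = 1.805 pbw
  Li2O: 1.879% × 100.0 = 1.879 pbw
  SiO2: 56.58% × 100.0 = 56.58 pbw
  TiO2: 11.13% × 100.0 = 11.13 pbw
Sums-versus-targets review on the weights just shown, versus the basis set out (target by target, the sums agree given rounding of the digits):
  B2O3: 32.63·0.5581 = 18.21 pbw (target 18.21 pbw)
  CaO: 18.60·0.5591 = 10.40 pbw (target 10.40 pbw)
  Al2O3: 2.515·0.6499 + 56.86·0.003000 = 1.805 pbw (target 1.805 pbw)
  Li2O: 4.648·0.4043 = 1.879 pbw (target 1.879 pbw)
  SiO2: 56.86·0.9950 = 56.58 pbw (target 56.58 pbw)
  TiO2: 11.24·0.9901 = 11.13 pbw (target 11.13 pbw)
Glass-mass bookkeeping: total charge less LOI = 100.0 pbw (per-oxide target masses sum to 100.0 pbw; the stated basis being 100.0 pbw — rounding explains the deltas).
Total batch = Σ batch = 126.5 pbw; LOI removed, Σ of batch·LOI: 26.49 pbw; as yield: glass ÷ batch → 79.05%.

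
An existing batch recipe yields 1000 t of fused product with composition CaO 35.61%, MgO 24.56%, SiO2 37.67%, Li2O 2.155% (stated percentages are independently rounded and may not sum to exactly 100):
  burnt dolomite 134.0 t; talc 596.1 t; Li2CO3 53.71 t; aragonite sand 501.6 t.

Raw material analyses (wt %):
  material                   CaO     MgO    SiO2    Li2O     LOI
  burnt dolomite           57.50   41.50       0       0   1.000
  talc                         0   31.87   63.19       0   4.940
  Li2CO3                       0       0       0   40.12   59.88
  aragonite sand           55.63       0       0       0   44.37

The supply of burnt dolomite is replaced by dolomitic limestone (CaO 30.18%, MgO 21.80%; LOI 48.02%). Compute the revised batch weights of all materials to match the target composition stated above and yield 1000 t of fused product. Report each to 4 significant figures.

The whole derivation maintains full float precision through the solve — values along the way are displayed with 4-significant-figure rounding as written; each reported result takes exactly one rounding. Derived quantities (net glass mass, the yield, the totals, the four compositions, ignition loss) are carried in full precision from the weighed amounts per 1000 t of glass as they appear in either problem or answer.
Per-oxide target masses for 1000 t fused product:
  CaO: 35.61% × 1000 = 356.1 t
  MgO: 24.56% × 1000 = 245.6 t
  SiO2: 37.67% × 1000 = 376.7 t
  Li2O: 2.155% × 1000 = 21.55 t
Per-oxide balance check working from each reported weight, under the basis named above (oxide sums agree with the targets given rounding of the digits):
  CaO: 255.1·0.3018 + 501.7·0.5563 = 356.1 t (target 356.1 t)
  MgO: 255.1·0.2180 + 596.1·0.3187 = 245.6 t (target 245.6 t)
  SiO2: 596.1·0.6319 = 376.7 t (target 376.7 t)
  Li2O: 53.71·0.4012 = 21.55 t (target 21.55 t)
Consistency of the glass mass: net batch after ignition = 999.9 t (the targets, summed, come to 1000 t; the stated basis being 1000 t — gaps are rounding artifacts).
Total batch = Σ batch = 1407 t; the LOI term Σ batch·LOI equals 406.7 t; yield: glass divided by total = 71.09%.

Revised batch per 1000 t fused product:
  dolomitic limestone: 255.1 t
  talc: 596.1 t
  Li2CO3: 53.71 t
  aragonite sand: 501.7 t
Total batch = 1407 t; LOI loss = 406.7 t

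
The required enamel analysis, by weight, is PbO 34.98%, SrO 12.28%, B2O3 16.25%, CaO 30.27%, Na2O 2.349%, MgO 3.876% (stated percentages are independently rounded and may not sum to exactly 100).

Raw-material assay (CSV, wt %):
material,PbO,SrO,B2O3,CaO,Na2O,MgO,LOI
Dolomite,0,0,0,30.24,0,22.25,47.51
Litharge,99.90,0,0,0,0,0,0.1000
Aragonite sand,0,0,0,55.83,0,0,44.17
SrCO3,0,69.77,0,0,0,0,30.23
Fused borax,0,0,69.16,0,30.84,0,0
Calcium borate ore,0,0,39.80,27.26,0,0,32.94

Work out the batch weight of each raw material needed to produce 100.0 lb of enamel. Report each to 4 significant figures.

Batch per 100.0 lb enamel:
  Dolomite: 17.42 lb
  Litharge: 35.02 lb
  Aragonite sand: 31.31 lb
  SrCO3: 17.60 lb
  Fused borax: 7.617 lb
  Calcium borate ore: 27.59 lb
Total batch = 136.6 lb; LOI loss = 36.55 lb; yield = 73.23%

Full float precision is carried in all steps; the intermediate values are displayed rounded to four significant digits in the working — every reported result includes exactly one rounding; derived quantities (yield, glass mass, the six compositions, ignition loss, totals) are carried from the batch weights per 100.0 lb of glass in full precision, as written in problem or answer.
The oxide mass targets at 100.0 lb enamel:
  PbO: 34.98% × 100.0 = 34.98 lb
  SrO: 12.28% × 100.0 = 12.28 lb
  B2O3: 16.25% × 100.0 = 16.25 lb
  CaO: 30.27% × 100.0 = 30.27 lb
  Na2O: 2.349% × 100.0 = 2.349 lb
  MgO: 3.876% × 100.0 = 3.876 lb
Balance tally, oxide-wise, working from each reported weight, against the basis in use (sums match the target masses within answer rounding):
  PbO: 35.02·0.9990 = 34.98 lb (target 34.98 lb)
  SrO: 17.60·0.6977 = 12.28 lb (target 12.28 lb)
  B2O3: 7.617·0.6916 + 27.59·0.3980 = 16.25 lb (target 16.25 lb)
  CaO: 17.42·0.3024 + 31.31·0.5583 + 27.59·0.2726 = 30.27 lb (target 30.27 lb)
  Na2O: 7.617·0.3084 = 2.349 lb (target 2.349 lb)
  MgO: 17.42·0.2225 = 3.876 lb (target 3.876 lb)
Glass mass check: batch total minus LOI = 100.0 lb (targets for the oxides total 100.0 lb; against the stated basis, 100.0 lb — deltas are rounding alone).
Batch grand total — Σ batch = 136.6 lb; loss to ignition Σ batch·LOI = 36.55 lb; as yield: glass ÷ batch → 73.23%.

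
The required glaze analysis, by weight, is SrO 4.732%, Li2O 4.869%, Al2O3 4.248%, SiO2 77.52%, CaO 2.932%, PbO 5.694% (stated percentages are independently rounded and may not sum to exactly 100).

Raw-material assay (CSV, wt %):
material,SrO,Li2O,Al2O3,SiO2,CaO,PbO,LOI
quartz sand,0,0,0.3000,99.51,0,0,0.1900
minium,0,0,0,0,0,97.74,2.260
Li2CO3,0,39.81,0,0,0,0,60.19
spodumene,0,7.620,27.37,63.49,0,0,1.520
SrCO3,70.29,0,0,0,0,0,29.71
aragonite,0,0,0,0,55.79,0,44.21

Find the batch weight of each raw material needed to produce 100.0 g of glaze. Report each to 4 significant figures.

In-progress results are printed rounded off to 4 significant digits within the worked lines — the whole derivation maintains full precision end to end — each reported value receives exactly one rounding — the derived quantities are carried using the weight values at 100.0 g of glass at full precision (ignition loss, glass mass, six oxide percentages, the yield, totals) as quoted within the problem or answer text.
Target oxide masses per 100.0 g glaze:
  SrO: 4.732% × 100.0 = 4.732 g
  Li2O: 4.869% × 100.0 = 4.869 g
  Al2O3: 4.248% × 100.0 = 4.248 g
  SiO2: 77.52% × 100.0 = 77.52 g
  CaO: 2.932% × 100.0 = 2.932 g
  PbO: 5.694% × 100.0 = 5.694 g
Sums-versus-targets review working from each reported weight, for the quoted basis mass (oxide sums agree with the targets within answer rounding):
  SrO: 6.732·0.7029 = 4.732 g (target 4.732 g)
  Li2O: 9.403·0.3981 + 14.77·0.07620 = 4.869 g (target 4.869 g)
  Al2O3: 68.48·0.003000 + 14.77·0.2737 = 4.248 g (target 4.248 g)
  SiO2: 68.48·0.9951 + 14.77·0.6349 = 77.52 g (target 77.52 g)
  CaO: 5.255·0.5579 = 2.932 g (target 2.932 g)
  PbO: 5.826·0.9774 = 5.694 g (target 5.694 g)
Glass-mass sanity pass: the batch minus its LOI: 100.0 g (the targets, summed, come to 100.0 g; against the stated basis, 100.0 g — a pure rounding effect).
Total batch = Σ batch = 110.5 g; LOI removed, Σ of batch·LOI: 10.47 g; as yield: glass ÷ batch → 90.52%.

Batch per 100.0 g glaze:
  quartz sand: 68.48 g
  minium: 5.826 g
  Li2CO3: 9.403 g
  spodumene: 14.77 g
  SrCO3: 6.732 g
  aragonite: 5.255 g
Total batch = 110.5 g; LOI loss = 10.47 g; yield = 90.52%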